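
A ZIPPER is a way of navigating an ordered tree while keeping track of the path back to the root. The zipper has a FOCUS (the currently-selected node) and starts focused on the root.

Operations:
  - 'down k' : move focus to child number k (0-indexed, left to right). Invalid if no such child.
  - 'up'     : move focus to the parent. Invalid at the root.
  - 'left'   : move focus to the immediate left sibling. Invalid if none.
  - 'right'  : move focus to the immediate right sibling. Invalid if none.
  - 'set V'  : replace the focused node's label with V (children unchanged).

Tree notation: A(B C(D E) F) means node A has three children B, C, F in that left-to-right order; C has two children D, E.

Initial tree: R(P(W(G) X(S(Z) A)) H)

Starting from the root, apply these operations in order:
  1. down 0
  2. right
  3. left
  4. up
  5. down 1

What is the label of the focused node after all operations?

Step 1 (down 0): focus=P path=0 depth=1 children=['W', 'X'] left=[] right=['H'] parent=R
Step 2 (right): focus=H path=1 depth=1 children=[] left=['P'] right=[] parent=R
Step 3 (left): focus=P path=0 depth=1 children=['W', 'X'] left=[] right=['H'] parent=R
Step 4 (up): focus=R path=root depth=0 children=['P', 'H'] (at root)
Step 5 (down 1): focus=H path=1 depth=1 children=[] left=['P'] right=[] parent=R

Answer: H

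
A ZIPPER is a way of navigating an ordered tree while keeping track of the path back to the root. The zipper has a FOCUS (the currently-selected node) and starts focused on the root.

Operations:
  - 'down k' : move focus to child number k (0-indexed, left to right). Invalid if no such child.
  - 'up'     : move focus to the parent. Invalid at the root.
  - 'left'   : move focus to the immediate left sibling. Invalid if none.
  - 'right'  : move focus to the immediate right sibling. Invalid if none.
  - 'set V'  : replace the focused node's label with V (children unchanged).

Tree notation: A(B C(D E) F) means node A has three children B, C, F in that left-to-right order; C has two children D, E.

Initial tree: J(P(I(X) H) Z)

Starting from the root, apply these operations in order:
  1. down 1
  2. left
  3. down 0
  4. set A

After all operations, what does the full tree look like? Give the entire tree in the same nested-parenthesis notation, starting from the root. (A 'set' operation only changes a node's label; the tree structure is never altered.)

Answer: J(P(A(X) H) Z)

Derivation:
Step 1 (down 1): focus=Z path=1 depth=1 children=[] left=['P'] right=[] parent=J
Step 2 (left): focus=P path=0 depth=1 children=['I', 'H'] left=[] right=['Z'] parent=J
Step 3 (down 0): focus=I path=0/0 depth=2 children=['X'] left=[] right=['H'] parent=P
Step 4 (set A): focus=A path=0/0 depth=2 children=['X'] left=[] right=['H'] parent=P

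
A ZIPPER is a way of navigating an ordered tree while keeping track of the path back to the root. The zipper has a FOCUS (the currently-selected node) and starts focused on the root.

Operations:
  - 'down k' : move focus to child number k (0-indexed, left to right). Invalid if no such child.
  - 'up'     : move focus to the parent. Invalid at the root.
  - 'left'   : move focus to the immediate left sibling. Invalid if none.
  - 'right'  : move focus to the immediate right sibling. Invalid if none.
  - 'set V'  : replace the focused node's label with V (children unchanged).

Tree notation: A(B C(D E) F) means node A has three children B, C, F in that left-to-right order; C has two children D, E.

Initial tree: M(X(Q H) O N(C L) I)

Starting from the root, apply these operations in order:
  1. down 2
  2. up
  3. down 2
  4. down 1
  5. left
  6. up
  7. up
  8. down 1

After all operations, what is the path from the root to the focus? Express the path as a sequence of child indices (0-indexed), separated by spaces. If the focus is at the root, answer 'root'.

Answer: 1

Derivation:
Step 1 (down 2): focus=N path=2 depth=1 children=['C', 'L'] left=['X', 'O'] right=['I'] parent=M
Step 2 (up): focus=M path=root depth=0 children=['X', 'O', 'N', 'I'] (at root)
Step 3 (down 2): focus=N path=2 depth=1 children=['C', 'L'] left=['X', 'O'] right=['I'] parent=M
Step 4 (down 1): focus=L path=2/1 depth=2 children=[] left=['C'] right=[] parent=N
Step 5 (left): focus=C path=2/0 depth=2 children=[] left=[] right=['L'] parent=N
Step 6 (up): focus=N path=2 depth=1 children=['C', 'L'] left=['X', 'O'] right=['I'] parent=M
Step 7 (up): focus=M path=root depth=0 children=['X', 'O', 'N', 'I'] (at root)
Step 8 (down 1): focus=O path=1 depth=1 children=[] left=['X'] right=['N', 'I'] parent=M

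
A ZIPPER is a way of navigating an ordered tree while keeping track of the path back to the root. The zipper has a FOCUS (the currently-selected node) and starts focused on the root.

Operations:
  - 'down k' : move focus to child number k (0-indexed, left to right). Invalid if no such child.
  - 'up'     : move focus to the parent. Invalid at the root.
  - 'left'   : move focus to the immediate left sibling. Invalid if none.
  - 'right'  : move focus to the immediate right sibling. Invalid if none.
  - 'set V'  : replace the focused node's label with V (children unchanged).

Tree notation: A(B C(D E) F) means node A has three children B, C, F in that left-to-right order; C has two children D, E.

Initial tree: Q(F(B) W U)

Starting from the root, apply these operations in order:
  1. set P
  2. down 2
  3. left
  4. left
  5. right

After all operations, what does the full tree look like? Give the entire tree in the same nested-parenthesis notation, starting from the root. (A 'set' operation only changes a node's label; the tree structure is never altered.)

Answer: P(F(B) W U)

Derivation:
Step 1 (set P): focus=P path=root depth=0 children=['F', 'W', 'U'] (at root)
Step 2 (down 2): focus=U path=2 depth=1 children=[] left=['F', 'W'] right=[] parent=P
Step 3 (left): focus=W path=1 depth=1 children=[] left=['F'] right=['U'] parent=P
Step 4 (left): focus=F path=0 depth=1 children=['B'] left=[] right=['W', 'U'] parent=P
Step 5 (right): focus=W path=1 depth=1 children=[] left=['F'] right=['U'] parent=P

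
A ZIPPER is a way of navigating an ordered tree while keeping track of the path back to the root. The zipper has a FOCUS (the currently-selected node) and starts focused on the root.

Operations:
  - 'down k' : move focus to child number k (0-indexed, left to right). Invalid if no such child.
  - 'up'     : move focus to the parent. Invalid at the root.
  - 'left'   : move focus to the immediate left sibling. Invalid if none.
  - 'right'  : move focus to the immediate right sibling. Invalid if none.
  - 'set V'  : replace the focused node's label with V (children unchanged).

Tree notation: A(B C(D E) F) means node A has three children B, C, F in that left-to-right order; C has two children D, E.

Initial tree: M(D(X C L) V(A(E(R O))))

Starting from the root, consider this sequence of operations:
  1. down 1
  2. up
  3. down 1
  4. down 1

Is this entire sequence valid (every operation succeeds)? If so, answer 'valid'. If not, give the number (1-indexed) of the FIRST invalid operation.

Step 1 (down 1): focus=V path=1 depth=1 children=['A'] left=['D'] right=[] parent=M
Step 2 (up): focus=M path=root depth=0 children=['D', 'V'] (at root)
Step 3 (down 1): focus=V path=1 depth=1 children=['A'] left=['D'] right=[] parent=M
Step 4 (down 1): INVALID

Answer: 4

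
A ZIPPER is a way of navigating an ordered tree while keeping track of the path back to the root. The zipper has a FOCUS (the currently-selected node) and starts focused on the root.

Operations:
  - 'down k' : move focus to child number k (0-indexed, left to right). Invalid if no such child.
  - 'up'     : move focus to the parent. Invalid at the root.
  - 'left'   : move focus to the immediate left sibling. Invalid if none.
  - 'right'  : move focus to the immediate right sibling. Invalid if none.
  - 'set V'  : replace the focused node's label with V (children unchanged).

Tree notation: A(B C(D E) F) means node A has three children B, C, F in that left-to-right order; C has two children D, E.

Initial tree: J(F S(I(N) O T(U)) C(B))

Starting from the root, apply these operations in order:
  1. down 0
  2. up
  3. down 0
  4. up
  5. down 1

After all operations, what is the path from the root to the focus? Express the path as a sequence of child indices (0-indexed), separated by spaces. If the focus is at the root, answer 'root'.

Answer: 1

Derivation:
Step 1 (down 0): focus=F path=0 depth=1 children=[] left=[] right=['S', 'C'] parent=J
Step 2 (up): focus=J path=root depth=0 children=['F', 'S', 'C'] (at root)
Step 3 (down 0): focus=F path=0 depth=1 children=[] left=[] right=['S', 'C'] parent=J
Step 4 (up): focus=J path=root depth=0 children=['F', 'S', 'C'] (at root)
Step 5 (down 1): focus=S path=1 depth=1 children=['I', 'O', 'T'] left=['F'] right=['C'] parent=J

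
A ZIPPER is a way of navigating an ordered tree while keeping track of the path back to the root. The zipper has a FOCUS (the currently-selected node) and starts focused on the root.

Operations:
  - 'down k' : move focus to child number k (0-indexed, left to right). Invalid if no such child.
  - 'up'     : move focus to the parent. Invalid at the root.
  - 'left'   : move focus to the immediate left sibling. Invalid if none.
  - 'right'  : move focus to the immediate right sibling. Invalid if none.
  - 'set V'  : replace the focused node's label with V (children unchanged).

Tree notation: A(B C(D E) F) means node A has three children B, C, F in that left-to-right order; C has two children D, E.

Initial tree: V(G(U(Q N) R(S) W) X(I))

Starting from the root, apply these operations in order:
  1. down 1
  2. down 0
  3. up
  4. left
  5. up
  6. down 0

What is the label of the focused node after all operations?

Answer: G

Derivation:
Step 1 (down 1): focus=X path=1 depth=1 children=['I'] left=['G'] right=[] parent=V
Step 2 (down 0): focus=I path=1/0 depth=2 children=[] left=[] right=[] parent=X
Step 3 (up): focus=X path=1 depth=1 children=['I'] left=['G'] right=[] parent=V
Step 4 (left): focus=G path=0 depth=1 children=['U', 'R', 'W'] left=[] right=['X'] parent=V
Step 5 (up): focus=V path=root depth=0 children=['G', 'X'] (at root)
Step 6 (down 0): focus=G path=0 depth=1 children=['U', 'R', 'W'] left=[] right=['X'] parent=V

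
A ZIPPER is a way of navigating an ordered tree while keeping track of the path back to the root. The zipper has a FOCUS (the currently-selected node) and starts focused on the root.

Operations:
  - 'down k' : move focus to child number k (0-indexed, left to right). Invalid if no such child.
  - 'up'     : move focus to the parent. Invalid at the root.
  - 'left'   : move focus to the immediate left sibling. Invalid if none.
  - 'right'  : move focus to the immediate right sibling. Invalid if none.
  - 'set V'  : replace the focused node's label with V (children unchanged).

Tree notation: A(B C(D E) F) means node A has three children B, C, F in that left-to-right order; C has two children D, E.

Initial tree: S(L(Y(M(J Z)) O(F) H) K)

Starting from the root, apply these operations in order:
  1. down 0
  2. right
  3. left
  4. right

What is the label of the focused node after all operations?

Step 1 (down 0): focus=L path=0 depth=1 children=['Y', 'O', 'H'] left=[] right=['K'] parent=S
Step 2 (right): focus=K path=1 depth=1 children=[] left=['L'] right=[] parent=S
Step 3 (left): focus=L path=0 depth=1 children=['Y', 'O', 'H'] left=[] right=['K'] parent=S
Step 4 (right): focus=K path=1 depth=1 children=[] left=['L'] right=[] parent=S

Answer: K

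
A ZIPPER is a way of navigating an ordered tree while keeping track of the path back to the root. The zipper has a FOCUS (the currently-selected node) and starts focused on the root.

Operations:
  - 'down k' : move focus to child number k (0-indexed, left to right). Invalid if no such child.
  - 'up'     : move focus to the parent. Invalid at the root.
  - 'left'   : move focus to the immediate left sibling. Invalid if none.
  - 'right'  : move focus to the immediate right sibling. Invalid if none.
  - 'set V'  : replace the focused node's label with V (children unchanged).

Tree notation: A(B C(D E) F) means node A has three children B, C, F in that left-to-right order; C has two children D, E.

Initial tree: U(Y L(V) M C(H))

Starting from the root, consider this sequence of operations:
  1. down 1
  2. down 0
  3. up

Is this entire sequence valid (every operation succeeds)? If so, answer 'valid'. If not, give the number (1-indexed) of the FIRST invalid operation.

Answer: valid

Derivation:
Step 1 (down 1): focus=L path=1 depth=1 children=['V'] left=['Y'] right=['M', 'C'] parent=U
Step 2 (down 0): focus=V path=1/0 depth=2 children=[] left=[] right=[] parent=L
Step 3 (up): focus=L path=1 depth=1 children=['V'] left=['Y'] right=['M', 'C'] parent=U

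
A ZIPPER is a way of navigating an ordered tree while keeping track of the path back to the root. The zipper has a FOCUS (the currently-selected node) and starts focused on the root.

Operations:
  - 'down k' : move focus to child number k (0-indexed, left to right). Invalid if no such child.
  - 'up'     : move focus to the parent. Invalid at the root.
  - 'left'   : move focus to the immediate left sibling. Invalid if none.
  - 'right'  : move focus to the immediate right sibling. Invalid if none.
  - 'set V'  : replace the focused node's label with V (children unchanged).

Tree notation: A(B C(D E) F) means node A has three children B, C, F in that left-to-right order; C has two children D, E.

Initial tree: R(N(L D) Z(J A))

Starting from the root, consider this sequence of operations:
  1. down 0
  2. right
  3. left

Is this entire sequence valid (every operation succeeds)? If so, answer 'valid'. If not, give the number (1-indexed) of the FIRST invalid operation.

Answer: valid

Derivation:
Step 1 (down 0): focus=N path=0 depth=1 children=['L', 'D'] left=[] right=['Z'] parent=R
Step 2 (right): focus=Z path=1 depth=1 children=['J', 'A'] left=['N'] right=[] parent=R
Step 3 (left): focus=N path=0 depth=1 children=['L', 'D'] left=[] right=['Z'] parent=R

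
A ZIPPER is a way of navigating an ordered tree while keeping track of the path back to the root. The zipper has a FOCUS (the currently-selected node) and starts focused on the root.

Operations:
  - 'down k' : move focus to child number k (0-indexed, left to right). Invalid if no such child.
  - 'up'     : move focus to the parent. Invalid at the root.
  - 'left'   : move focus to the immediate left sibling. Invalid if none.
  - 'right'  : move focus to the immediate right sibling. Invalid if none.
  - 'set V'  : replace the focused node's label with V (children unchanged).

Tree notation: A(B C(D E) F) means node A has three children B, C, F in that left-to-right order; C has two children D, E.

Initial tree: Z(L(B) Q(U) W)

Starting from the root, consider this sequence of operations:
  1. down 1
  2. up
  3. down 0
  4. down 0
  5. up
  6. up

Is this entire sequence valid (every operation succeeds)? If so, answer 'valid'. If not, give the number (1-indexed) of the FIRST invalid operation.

Answer: valid

Derivation:
Step 1 (down 1): focus=Q path=1 depth=1 children=['U'] left=['L'] right=['W'] parent=Z
Step 2 (up): focus=Z path=root depth=0 children=['L', 'Q', 'W'] (at root)
Step 3 (down 0): focus=L path=0 depth=1 children=['B'] left=[] right=['Q', 'W'] parent=Z
Step 4 (down 0): focus=B path=0/0 depth=2 children=[] left=[] right=[] parent=L
Step 5 (up): focus=L path=0 depth=1 children=['B'] left=[] right=['Q', 'W'] parent=Z
Step 6 (up): focus=Z path=root depth=0 children=['L', 'Q', 'W'] (at root)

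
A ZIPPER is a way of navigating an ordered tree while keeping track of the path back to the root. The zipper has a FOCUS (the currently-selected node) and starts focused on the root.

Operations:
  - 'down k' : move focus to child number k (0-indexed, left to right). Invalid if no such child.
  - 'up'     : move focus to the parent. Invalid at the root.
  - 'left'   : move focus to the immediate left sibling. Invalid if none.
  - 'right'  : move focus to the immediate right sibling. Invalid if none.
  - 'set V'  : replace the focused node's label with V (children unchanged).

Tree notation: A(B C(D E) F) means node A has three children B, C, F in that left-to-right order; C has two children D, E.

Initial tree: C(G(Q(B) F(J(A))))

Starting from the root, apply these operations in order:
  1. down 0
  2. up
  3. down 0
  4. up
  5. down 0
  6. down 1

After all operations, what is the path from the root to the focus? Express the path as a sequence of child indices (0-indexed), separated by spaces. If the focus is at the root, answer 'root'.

Answer: 0 1

Derivation:
Step 1 (down 0): focus=G path=0 depth=1 children=['Q', 'F'] left=[] right=[] parent=C
Step 2 (up): focus=C path=root depth=0 children=['G'] (at root)
Step 3 (down 0): focus=G path=0 depth=1 children=['Q', 'F'] left=[] right=[] parent=C
Step 4 (up): focus=C path=root depth=0 children=['G'] (at root)
Step 5 (down 0): focus=G path=0 depth=1 children=['Q', 'F'] left=[] right=[] parent=C
Step 6 (down 1): focus=F path=0/1 depth=2 children=['J'] left=['Q'] right=[] parent=G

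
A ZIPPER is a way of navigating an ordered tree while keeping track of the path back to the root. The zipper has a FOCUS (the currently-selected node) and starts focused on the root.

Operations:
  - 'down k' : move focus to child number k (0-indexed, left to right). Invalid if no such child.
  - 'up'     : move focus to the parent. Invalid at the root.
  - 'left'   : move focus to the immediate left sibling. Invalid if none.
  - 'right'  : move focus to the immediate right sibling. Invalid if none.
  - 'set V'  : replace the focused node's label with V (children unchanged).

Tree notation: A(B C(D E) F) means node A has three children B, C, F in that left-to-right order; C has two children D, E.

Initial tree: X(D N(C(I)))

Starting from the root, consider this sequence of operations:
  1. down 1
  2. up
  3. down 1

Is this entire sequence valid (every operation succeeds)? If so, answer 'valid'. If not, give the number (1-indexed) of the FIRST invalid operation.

Answer: valid

Derivation:
Step 1 (down 1): focus=N path=1 depth=1 children=['C'] left=['D'] right=[] parent=X
Step 2 (up): focus=X path=root depth=0 children=['D', 'N'] (at root)
Step 3 (down 1): focus=N path=1 depth=1 children=['C'] left=['D'] right=[] parent=X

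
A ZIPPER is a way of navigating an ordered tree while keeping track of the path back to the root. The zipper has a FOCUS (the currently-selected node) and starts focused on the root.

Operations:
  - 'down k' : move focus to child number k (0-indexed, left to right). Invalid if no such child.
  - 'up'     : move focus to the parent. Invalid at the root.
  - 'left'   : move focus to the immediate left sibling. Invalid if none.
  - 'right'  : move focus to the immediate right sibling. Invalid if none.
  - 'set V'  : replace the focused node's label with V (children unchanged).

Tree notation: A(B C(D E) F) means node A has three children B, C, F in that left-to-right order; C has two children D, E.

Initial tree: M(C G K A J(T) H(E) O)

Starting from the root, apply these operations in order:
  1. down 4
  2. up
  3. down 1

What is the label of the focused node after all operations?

Answer: G

Derivation:
Step 1 (down 4): focus=J path=4 depth=1 children=['T'] left=['C', 'G', 'K', 'A'] right=['H', 'O'] parent=M
Step 2 (up): focus=M path=root depth=0 children=['C', 'G', 'K', 'A', 'J', 'H', 'O'] (at root)
Step 3 (down 1): focus=G path=1 depth=1 children=[] left=['C'] right=['K', 'A', 'J', 'H', 'O'] parent=M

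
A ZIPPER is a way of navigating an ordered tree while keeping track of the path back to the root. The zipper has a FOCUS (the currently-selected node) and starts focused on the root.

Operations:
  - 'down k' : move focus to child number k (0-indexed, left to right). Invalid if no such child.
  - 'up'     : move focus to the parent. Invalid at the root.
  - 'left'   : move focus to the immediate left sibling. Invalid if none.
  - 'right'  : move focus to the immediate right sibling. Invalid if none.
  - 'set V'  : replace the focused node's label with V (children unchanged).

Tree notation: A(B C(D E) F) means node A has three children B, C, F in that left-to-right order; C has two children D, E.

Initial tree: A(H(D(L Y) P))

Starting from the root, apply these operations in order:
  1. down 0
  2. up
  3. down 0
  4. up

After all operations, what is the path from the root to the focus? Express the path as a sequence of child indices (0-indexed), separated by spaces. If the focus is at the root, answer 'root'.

Step 1 (down 0): focus=H path=0 depth=1 children=['D', 'P'] left=[] right=[] parent=A
Step 2 (up): focus=A path=root depth=0 children=['H'] (at root)
Step 3 (down 0): focus=H path=0 depth=1 children=['D', 'P'] left=[] right=[] parent=A
Step 4 (up): focus=A path=root depth=0 children=['H'] (at root)

Answer: root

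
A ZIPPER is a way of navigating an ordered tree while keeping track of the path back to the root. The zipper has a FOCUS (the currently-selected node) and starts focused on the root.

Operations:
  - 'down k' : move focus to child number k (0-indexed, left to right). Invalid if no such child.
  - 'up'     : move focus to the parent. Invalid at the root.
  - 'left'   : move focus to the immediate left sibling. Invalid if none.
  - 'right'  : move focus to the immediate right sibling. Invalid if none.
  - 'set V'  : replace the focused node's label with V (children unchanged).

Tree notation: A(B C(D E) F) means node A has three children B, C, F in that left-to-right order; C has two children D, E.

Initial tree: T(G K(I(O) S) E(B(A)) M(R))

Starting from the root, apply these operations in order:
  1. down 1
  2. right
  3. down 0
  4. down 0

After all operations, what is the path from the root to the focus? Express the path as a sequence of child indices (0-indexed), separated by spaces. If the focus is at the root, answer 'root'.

Answer: 2 0 0

Derivation:
Step 1 (down 1): focus=K path=1 depth=1 children=['I', 'S'] left=['G'] right=['E', 'M'] parent=T
Step 2 (right): focus=E path=2 depth=1 children=['B'] left=['G', 'K'] right=['M'] parent=T
Step 3 (down 0): focus=B path=2/0 depth=2 children=['A'] left=[] right=[] parent=E
Step 4 (down 0): focus=A path=2/0/0 depth=3 children=[] left=[] right=[] parent=B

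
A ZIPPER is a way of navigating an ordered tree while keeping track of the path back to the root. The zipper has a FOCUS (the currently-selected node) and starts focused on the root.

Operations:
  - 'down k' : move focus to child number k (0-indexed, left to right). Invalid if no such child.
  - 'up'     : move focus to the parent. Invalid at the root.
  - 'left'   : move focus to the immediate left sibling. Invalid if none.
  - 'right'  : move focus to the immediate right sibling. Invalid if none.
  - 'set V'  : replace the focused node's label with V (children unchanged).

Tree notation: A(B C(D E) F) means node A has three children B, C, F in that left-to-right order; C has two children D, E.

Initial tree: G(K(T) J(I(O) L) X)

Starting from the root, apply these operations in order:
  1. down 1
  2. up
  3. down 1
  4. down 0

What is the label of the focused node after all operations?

Step 1 (down 1): focus=J path=1 depth=1 children=['I', 'L'] left=['K'] right=['X'] parent=G
Step 2 (up): focus=G path=root depth=0 children=['K', 'J', 'X'] (at root)
Step 3 (down 1): focus=J path=1 depth=1 children=['I', 'L'] left=['K'] right=['X'] parent=G
Step 4 (down 0): focus=I path=1/0 depth=2 children=['O'] left=[] right=['L'] parent=J

Answer: I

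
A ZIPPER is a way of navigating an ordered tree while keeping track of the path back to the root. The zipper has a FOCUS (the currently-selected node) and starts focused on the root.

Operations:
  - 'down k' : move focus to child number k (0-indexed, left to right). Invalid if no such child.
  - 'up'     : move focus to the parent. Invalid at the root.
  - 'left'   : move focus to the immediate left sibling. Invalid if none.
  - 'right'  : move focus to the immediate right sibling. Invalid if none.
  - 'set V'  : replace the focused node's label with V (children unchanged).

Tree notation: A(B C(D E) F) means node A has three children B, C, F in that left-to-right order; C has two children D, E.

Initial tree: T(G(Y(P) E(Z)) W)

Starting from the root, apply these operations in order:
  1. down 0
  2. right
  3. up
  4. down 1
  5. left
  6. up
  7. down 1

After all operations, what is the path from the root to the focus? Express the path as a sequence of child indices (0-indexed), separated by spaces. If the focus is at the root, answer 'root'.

Step 1 (down 0): focus=G path=0 depth=1 children=['Y', 'E'] left=[] right=['W'] parent=T
Step 2 (right): focus=W path=1 depth=1 children=[] left=['G'] right=[] parent=T
Step 3 (up): focus=T path=root depth=0 children=['G', 'W'] (at root)
Step 4 (down 1): focus=W path=1 depth=1 children=[] left=['G'] right=[] parent=T
Step 5 (left): focus=G path=0 depth=1 children=['Y', 'E'] left=[] right=['W'] parent=T
Step 6 (up): focus=T path=root depth=0 children=['G', 'W'] (at root)
Step 7 (down 1): focus=W path=1 depth=1 children=[] left=['G'] right=[] parent=T

Answer: 1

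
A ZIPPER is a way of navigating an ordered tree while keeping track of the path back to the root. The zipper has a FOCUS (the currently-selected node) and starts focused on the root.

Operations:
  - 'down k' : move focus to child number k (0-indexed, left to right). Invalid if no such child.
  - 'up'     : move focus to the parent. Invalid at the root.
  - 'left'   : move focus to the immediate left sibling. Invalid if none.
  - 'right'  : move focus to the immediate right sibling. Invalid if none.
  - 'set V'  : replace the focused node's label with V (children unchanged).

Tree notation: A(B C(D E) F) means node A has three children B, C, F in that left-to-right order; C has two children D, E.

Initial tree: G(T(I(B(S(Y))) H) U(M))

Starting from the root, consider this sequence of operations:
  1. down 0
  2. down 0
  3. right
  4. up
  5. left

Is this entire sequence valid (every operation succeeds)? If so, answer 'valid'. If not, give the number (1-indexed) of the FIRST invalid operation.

Step 1 (down 0): focus=T path=0 depth=1 children=['I', 'H'] left=[] right=['U'] parent=G
Step 2 (down 0): focus=I path=0/0 depth=2 children=['B'] left=[] right=['H'] parent=T
Step 3 (right): focus=H path=0/1 depth=2 children=[] left=['I'] right=[] parent=T
Step 4 (up): focus=T path=0 depth=1 children=['I', 'H'] left=[] right=['U'] parent=G
Step 5 (left): INVALID

Answer: 5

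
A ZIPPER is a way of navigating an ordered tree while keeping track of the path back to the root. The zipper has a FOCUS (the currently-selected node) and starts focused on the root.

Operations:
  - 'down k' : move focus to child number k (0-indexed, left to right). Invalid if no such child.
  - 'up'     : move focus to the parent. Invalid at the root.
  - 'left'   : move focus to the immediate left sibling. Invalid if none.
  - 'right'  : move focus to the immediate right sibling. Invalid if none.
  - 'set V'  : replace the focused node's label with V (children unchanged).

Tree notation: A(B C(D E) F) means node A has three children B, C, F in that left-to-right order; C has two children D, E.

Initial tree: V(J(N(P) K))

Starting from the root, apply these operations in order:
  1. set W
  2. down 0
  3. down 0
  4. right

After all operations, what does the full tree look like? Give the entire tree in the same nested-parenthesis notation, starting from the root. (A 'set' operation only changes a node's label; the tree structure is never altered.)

Answer: W(J(N(P) K))

Derivation:
Step 1 (set W): focus=W path=root depth=0 children=['J'] (at root)
Step 2 (down 0): focus=J path=0 depth=1 children=['N', 'K'] left=[] right=[] parent=W
Step 3 (down 0): focus=N path=0/0 depth=2 children=['P'] left=[] right=['K'] parent=J
Step 4 (right): focus=K path=0/1 depth=2 children=[] left=['N'] right=[] parent=J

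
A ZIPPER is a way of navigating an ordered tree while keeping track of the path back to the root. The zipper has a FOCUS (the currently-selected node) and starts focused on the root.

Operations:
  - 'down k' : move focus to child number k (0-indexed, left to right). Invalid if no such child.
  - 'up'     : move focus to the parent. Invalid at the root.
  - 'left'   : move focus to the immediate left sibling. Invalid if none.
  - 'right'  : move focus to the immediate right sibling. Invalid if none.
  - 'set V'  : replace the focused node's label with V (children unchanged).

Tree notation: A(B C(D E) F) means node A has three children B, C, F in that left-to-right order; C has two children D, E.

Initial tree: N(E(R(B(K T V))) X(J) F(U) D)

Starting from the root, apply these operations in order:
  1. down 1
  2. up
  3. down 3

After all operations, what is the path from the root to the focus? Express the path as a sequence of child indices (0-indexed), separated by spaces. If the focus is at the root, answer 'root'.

Step 1 (down 1): focus=X path=1 depth=1 children=['J'] left=['E'] right=['F', 'D'] parent=N
Step 2 (up): focus=N path=root depth=0 children=['E', 'X', 'F', 'D'] (at root)
Step 3 (down 3): focus=D path=3 depth=1 children=[] left=['E', 'X', 'F'] right=[] parent=N

Answer: 3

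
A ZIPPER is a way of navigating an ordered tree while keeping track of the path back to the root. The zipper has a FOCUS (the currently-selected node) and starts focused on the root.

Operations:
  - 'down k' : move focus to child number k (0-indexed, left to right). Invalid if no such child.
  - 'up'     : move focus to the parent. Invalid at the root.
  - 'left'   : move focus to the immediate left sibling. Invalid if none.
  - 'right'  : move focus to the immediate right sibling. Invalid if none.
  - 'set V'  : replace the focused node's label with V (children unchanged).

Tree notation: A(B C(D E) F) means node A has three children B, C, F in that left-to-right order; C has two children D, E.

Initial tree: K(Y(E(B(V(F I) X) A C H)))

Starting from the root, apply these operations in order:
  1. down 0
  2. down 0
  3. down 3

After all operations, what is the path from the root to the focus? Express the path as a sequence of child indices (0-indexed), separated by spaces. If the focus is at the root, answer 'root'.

Step 1 (down 0): focus=Y path=0 depth=1 children=['E'] left=[] right=[] parent=K
Step 2 (down 0): focus=E path=0/0 depth=2 children=['B', 'A', 'C', 'H'] left=[] right=[] parent=Y
Step 3 (down 3): focus=H path=0/0/3 depth=3 children=[] left=['B', 'A', 'C'] right=[] parent=E

Answer: 0 0 3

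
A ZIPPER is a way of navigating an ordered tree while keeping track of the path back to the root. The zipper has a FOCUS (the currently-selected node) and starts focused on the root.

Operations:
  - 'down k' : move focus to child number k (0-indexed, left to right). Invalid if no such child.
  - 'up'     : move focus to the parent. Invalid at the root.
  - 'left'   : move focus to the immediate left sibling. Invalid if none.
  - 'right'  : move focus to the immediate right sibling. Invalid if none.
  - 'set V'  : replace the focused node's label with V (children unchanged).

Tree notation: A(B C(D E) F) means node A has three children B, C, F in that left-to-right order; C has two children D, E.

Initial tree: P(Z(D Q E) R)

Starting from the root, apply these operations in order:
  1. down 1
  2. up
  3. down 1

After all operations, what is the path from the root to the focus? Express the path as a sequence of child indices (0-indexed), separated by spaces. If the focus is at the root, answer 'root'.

Answer: 1

Derivation:
Step 1 (down 1): focus=R path=1 depth=1 children=[] left=['Z'] right=[] parent=P
Step 2 (up): focus=P path=root depth=0 children=['Z', 'R'] (at root)
Step 3 (down 1): focus=R path=1 depth=1 children=[] left=['Z'] right=[] parent=P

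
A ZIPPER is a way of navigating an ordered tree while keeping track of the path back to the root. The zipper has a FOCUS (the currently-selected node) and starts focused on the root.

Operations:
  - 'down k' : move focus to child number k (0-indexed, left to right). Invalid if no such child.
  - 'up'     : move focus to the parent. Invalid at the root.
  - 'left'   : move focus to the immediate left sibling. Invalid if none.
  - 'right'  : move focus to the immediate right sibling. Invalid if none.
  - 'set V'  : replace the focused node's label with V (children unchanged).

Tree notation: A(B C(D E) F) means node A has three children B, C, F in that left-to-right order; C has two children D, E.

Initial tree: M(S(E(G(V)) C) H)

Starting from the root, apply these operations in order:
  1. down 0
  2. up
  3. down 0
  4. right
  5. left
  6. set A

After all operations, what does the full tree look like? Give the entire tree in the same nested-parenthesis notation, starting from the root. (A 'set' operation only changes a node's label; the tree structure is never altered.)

Step 1 (down 0): focus=S path=0 depth=1 children=['E', 'C'] left=[] right=['H'] parent=M
Step 2 (up): focus=M path=root depth=0 children=['S', 'H'] (at root)
Step 3 (down 0): focus=S path=0 depth=1 children=['E', 'C'] left=[] right=['H'] parent=M
Step 4 (right): focus=H path=1 depth=1 children=[] left=['S'] right=[] parent=M
Step 5 (left): focus=S path=0 depth=1 children=['E', 'C'] left=[] right=['H'] parent=M
Step 6 (set A): focus=A path=0 depth=1 children=['E', 'C'] left=[] right=['H'] parent=M

Answer: M(A(E(G(V)) C) H)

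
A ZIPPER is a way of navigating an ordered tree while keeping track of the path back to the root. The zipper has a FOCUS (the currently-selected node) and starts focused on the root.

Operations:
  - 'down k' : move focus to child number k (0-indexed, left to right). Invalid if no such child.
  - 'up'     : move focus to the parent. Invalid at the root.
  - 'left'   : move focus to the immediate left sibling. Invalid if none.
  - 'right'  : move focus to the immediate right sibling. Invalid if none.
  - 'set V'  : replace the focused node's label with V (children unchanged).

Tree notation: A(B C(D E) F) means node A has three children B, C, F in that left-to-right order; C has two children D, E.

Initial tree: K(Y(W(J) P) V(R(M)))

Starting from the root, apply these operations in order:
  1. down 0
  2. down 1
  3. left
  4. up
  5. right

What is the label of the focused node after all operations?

Answer: V

Derivation:
Step 1 (down 0): focus=Y path=0 depth=1 children=['W', 'P'] left=[] right=['V'] parent=K
Step 2 (down 1): focus=P path=0/1 depth=2 children=[] left=['W'] right=[] parent=Y
Step 3 (left): focus=W path=0/0 depth=2 children=['J'] left=[] right=['P'] parent=Y
Step 4 (up): focus=Y path=0 depth=1 children=['W', 'P'] left=[] right=['V'] parent=K
Step 5 (right): focus=V path=1 depth=1 children=['R'] left=['Y'] right=[] parent=K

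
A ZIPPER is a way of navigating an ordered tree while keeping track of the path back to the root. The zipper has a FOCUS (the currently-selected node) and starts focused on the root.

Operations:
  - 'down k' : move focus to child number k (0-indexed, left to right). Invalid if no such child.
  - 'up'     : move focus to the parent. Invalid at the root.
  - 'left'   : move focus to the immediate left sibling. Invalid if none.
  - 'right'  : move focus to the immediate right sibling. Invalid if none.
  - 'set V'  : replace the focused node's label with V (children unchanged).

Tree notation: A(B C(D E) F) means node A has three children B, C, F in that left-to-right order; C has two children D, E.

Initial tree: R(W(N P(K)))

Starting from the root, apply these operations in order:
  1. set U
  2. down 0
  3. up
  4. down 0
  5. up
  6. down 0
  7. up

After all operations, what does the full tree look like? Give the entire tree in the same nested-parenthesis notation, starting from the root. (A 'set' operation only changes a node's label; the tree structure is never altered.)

Step 1 (set U): focus=U path=root depth=0 children=['W'] (at root)
Step 2 (down 0): focus=W path=0 depth=1 children=['N', 'P'] left=[] right=[] parent=U
Step 3 (up): focus=U path=root depth=0 children=['W'] (at root)
Step 4 (down 0): focus=W path=0 depth=1 children=['N', 'P'] left=[] right=[] parent=U
Step 5 (up): focus=U path=root depth=0 children=['W'] (at root)
Step 6 (down 0): focus=W path=0 depth=1 children=['N', 'P'] left=[] right=[] parent=U
Step 7 (up): focus=U path=root depth=0 children=['W'] (at root)

Answer: U(W(N P(K)))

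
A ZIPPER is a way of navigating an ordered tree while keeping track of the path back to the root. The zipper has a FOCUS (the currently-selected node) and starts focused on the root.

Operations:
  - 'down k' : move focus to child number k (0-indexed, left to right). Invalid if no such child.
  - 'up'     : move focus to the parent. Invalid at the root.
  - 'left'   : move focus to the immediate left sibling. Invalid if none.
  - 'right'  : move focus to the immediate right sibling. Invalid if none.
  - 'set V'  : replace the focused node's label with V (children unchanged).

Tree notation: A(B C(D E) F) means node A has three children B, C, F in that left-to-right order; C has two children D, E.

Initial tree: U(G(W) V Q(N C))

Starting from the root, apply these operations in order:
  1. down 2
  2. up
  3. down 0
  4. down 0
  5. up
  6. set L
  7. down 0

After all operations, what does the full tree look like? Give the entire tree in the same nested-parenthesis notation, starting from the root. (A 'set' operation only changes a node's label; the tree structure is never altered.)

Step 1 (down 2): focus=Q path=2 depth=1 children=['N', 'C'] left=['G', 'V'] right=[] parent=U
Step 2 (up): focus=U path=root depth=0 children=['G', 'V', 'Q'] (at root)
Step 3 (down 0): focus=G path=0 depth=1 children=['W'] left=[] right=['V', 'Q'] parent=U
Step 4 (down 0): focus=W path=0/0 depth=2 children=[] left=[] right=[] parent=G
Step 5 (up): focus=G path=0 depth=1 children=['W'] left=[] right=['V', 'Q'] parent=U
Step 6 (set L): focus=L path=0 depth=1 children=['W'] left=[] right=['V', 'Q'] parent=U
Step 7 (down 0): focus=W path=0/0 depth=2 children=[] left=[] right=[] parent=L

Answer: U(L(W) V Q(N C))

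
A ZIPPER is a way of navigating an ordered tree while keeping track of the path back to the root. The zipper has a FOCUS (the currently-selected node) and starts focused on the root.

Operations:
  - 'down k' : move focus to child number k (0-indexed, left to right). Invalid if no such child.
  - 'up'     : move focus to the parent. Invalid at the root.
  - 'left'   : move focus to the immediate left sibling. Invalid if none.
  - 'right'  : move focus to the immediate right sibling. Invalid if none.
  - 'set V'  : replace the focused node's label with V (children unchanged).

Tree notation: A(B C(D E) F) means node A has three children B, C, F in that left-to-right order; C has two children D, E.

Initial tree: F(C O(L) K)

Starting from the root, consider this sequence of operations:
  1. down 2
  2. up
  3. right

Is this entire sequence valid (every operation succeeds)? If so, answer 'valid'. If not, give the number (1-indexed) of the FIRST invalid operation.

Answer: 3

Derivation:
Step 1 (down 2): focus=K path=2 depth=1 children=[] left=['C', 'O'] right=[] parent=F
Step 2 (up): focus=F path=root depth=0 children=['C', 'O', 'K'] (at root)
Step 3 (right): INVALID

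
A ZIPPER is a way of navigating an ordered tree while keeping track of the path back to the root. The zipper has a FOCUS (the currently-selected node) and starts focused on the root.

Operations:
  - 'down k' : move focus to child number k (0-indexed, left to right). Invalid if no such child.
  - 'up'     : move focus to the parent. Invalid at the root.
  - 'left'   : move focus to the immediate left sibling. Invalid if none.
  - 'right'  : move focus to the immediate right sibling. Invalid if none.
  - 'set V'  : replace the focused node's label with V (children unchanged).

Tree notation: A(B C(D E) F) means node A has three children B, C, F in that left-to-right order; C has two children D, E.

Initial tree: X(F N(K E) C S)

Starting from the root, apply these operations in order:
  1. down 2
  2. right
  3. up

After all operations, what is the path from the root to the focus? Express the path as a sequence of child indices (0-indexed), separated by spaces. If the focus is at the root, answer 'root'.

Answer: root

Derivation:
Step 1 (down 2): focus=C path=2 depth=1 children=[] left=['F', 'N'] right=['S'] parent=X
Step 2 (right): focus=S path=3 depth=1 children=[] left=['F', 'N', 'C'] right=[] parent=X
Step 3 (up): focus=X path=root depth=0 children=['F', 'N', 'C', 'S'] (at root)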